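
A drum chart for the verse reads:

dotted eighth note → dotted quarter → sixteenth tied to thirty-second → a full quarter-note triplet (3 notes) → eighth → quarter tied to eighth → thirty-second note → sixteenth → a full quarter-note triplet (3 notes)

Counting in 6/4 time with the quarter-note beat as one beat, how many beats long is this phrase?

One quarter-note beat = 8 thirty-second notes.
Convert each value to thirty-second notes: dotted eighth note = 6; dotted quarter = 12; sixteenth tied to thirty-second (sixteenth + thirty-second) = 3; a full quarter-note triplet (3 notes) (three triplet quarters span one half) = 16; eighth = 4; quarter tied to eighth (quarter + eighth) = 12; thirty-second note = 1; sixteenth = 2; a full quarter-note triplet (3 notes) (three triplet quarters span one half) = 16.
Total: 6 + 12 + 3 + 16 + 4 + 12 + 1 + 2 + 16 = 72.
72 ÷ 8 = 9 beats.

9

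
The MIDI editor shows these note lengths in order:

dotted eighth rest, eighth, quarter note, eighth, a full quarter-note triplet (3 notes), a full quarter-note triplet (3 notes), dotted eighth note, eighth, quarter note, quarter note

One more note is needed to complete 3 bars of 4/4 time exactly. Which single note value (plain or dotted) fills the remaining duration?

3 bars of 4/4 = 48 sixteenth notes.
In sixteenth notes: dotted eighth rest = 3; eighth = 2; quarter note = 4; eighth = 2; a full quarter-note triplet (3 notes) (three triplet quarters span one half) = 8; a full quarter-note triplet (3 notes) (three triplet quarters span one half) = 8; dotted eighth note = 3; eighth = 2; quarter note = 4; quarter note = 4.
Adding: 3 + 2 + 4 + 2 + 8 + 8 + 3 + 2 + 4 + 4 = 40.
Remaining: 48 − 40 = 8 sixteenth notes, which is a half note.

half note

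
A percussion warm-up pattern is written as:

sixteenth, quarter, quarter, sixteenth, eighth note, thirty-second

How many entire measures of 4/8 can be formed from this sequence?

One bar of 4/8 = 16 thirty-second notes.
Each duration in thirty-second notes: sixteenth = 2; quarter = 8; quarter = 8; sixteenth = 2; eighth note = 4; thirty-second = 1.
Total: 2 + 8 + 8 + 2 + 4 + 1 = 25.
25 ÷ 16 = 1 complete bar with 9 left over.

1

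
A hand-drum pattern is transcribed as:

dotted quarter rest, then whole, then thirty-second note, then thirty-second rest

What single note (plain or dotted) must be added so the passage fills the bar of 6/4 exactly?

sixteenth note

The bar of 6/4 = 48 thirty-second notes.
Each duration in thirty-second notes: dotted quarter rest = 12; whole = 32; thirty-second note = 1; thirty-second rest = 1.
Adding: 12 + 32 + 1 + 1 = 46.
Remaining: 48 − 46 = 2 thirty-second notes, which is a sixteenth note.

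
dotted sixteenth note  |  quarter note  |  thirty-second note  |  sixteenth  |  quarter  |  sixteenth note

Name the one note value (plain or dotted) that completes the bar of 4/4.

quarter note

The bar of 4/4 = 32 thirty-second notes.
Working in thirty-second notes: dotted sixteenth note = 3; quarter note = 8; thirty-second note = 1; sixteenth = 2; quarter = 8; sixteenth note = 2.
Total: 3 + 8 + 1 + 2 + 8 + 2 = 24.
Remaining: 32 − 24 = 8 thirty-second notes, which is a quarter note.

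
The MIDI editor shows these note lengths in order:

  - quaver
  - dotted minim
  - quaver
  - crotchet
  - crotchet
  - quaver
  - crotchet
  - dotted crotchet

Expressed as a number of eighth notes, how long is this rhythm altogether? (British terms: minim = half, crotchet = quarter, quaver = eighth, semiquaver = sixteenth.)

18

In eighth notes: quaver = 1; dotted minim = 6; quaver = 1; crotchet = 2; crotchet = 2; quaver = 1; crotchet = 2; dotted crotchet = 3.
Altogether 1 + 6 + 1 + 2 + 2 + 1 + 2 + 3 = 18 eighth notes.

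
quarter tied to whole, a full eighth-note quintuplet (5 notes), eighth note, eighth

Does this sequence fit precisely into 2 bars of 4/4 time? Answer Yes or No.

Yes

One bar of 4/4 = 8 eighth notes, so 2 bars = 16.
Express everything in eighth notes: quarter tied to whole (quarter + whole) = 10; a full eighth-note quintuplet (5 notes) (five quintuplet eighths span one half) = 4; eighth note = 1; eighth = 1.
Adding: 10 + 4 + 1 + 1 = 16.
16 equals 16, so the answer is Yes.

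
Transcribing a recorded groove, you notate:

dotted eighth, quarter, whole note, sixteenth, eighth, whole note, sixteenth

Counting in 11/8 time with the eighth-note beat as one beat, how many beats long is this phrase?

21.5

One eighth-note beat = 2 sixteenth notes.
Convert each value to sixteenth notes: dotted eighth = 3; quarter = 4; whole note = 16; sixteenth = 1; eighth = 2; whole note = 16; sixteenth = 1.
Total: 3 + 4 + 16 + 1 + 2 + 16 + 1 = 43.
43 ÷ 2 = 21.5 beats.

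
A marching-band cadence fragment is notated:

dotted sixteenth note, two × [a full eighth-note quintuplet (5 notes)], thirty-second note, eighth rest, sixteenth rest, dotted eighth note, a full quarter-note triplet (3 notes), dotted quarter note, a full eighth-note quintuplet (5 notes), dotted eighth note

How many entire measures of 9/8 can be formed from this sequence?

2

One bar of 9/8 = 36 thirty-second notes.
Express everything in thirty-second notes: dotted sixteenth note = 3; a full eighth-note quintuplet (5 notes) (five quintuplet eighths span one half) = 16; a full eighth-note quintuplet (5 notes) (five quintuplet eighths span one half) = 16; thirty-second note = 1; eighth rest = 4; sixteenth rest = 2; dotted eighth note = 6; a full quarter-note triplet (3 notes) (three triplet quarters span one half) = 16; dotted quarter note = 12; a full eighth-note quintuplet (5 notes) (five quintuplet eighths span one half) = 16; dotted eighth note = 6.
Sum: 3 + 16 + 16 + 1 + 4 + 2 + 6 + 16 + 12 + 16 + 6 = 98.
98 ÷ 36 = 2 complete bars with 26 left over.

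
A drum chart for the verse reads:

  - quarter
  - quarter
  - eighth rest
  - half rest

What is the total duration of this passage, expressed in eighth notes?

9

Convert each value to eighth notes: quarter = 2; quarter = 2; eighth rest = 1; half rest = 4.
Sum: 2 + 2 + 1 + 4 = 9 eighth notes.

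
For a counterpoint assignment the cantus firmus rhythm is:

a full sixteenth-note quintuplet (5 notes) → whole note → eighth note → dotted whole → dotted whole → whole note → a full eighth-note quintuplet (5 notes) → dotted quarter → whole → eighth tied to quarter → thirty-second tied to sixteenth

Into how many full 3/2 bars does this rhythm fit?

5

One bar of 3/2 = 48 thirty-second notes.
Convert each value to thirty-second notes: a full sixteenth-note quintuplet (5 notes) (five quintuplet sixteenths span one quarter) = 8; whole note = 32; eighth note = 4; dotted whole = 48; dotted whole = 48; whole note = 32; a full eighth-note quintuplet (5 notes) (five quintuplet eighths span one half) = 16; dotted quarter = 12; whole = 32; eighth tied to quarter (eighth + quarter) = 12; thirty-second tied to sixteenth (thirty-second + sixteenth) = 3.
Adding: 8 + 32 + 4 + 48 + 48 + 32 + 16 + 12 + 32 + 12 + 3 = 247.
247 ÷ 48 = 5 complete bars with 7 left over.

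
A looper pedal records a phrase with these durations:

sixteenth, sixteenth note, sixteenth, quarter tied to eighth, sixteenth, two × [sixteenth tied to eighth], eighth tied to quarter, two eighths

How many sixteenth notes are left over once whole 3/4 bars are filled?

2

One bar of 3/4 = 12 sixteenth notes.
Express everything in sixteenth notes: sixteenth = 1; sixteenth note = 1; sixteenth = 1; quarter tied to eighth (quarter + eighth) = 6; sixteenth = 1; sixteenth tied to eighth (sixteenth + eighth) = 3; sixteenth tied to eighth (sixteenth + eighth) = 3; eighth tied to quarter (eighth + quarter) = 6; eighth = 2; eighth = 2.
Sum: 1 + 1 + 1 + 6 + 1 + 3 + 3 + 6 + 2 + 2 = 26.
26 ÷ 12 = 2 complete bars with 2 sixteenth notes remaining.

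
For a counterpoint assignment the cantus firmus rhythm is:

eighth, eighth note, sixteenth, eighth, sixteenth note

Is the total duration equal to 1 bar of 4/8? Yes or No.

Yes

One bar of 4/8 = 8 sixteenth notes.
Convert each value to sixteenth notes: eighth = 2; eighth note = 2; sixteenth = 1; eighth = 2; sixteenth note = 1.
Adding: 2 + 2 + 1 + 2 + 1 = 8.
8 equals 8, so the answer is Yes.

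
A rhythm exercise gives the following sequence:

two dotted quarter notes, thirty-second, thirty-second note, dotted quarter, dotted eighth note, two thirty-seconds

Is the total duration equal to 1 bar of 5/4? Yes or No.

No

One bar of 5/4 = 40 thirty-second notes.
Each duration in thirty-second notes: dotted quarter note = 12; dotted quarter note = 12; thirty-second = 1; thirty-second note = 1; dotted quarter = 12; dotted eighth note = 6; thirty-second = 1; thirty-second = 1.
Altogether 12 + 12 + 1 + 1 + 12 + 6 + 1 + 1 = 46.
46 exceeds 40, so the answer is No.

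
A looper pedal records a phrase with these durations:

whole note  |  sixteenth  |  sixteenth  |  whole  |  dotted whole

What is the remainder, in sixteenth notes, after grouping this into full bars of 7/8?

2

One bar of 7/8 = 14 sixteenth notes.
Working in sixteenth notes: whole note = 16; sixteenth = 1; sixteenth = 1; whole = 16; dotted whole = 24.
Altogether 16 + 1 + 1 + 16 + 24 = 58.
58 ÷ 14 = 4 complete bars with 2 sixteenth notes remaining.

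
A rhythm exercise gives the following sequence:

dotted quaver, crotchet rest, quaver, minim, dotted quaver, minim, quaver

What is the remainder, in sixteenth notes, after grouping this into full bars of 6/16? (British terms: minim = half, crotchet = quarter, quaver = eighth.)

One bar of 6/16 = 6 sixteenth notes.
Express everything in sixteenth notes: dotted quaver = 3; crotchet rest = 4; quaver = 2; minim = 8; dotted quaver = 3; minim = 8; quaver = 2.
Sum: 3 + 4 + 2 + 8 + 3 + 8 + 2 = 30.
30 ÷ 6 = 5 complete bars with 0 sixteenth notes remaining.

0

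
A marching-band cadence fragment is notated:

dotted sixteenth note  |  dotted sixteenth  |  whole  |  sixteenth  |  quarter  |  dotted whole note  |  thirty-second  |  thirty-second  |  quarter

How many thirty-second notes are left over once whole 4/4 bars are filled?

One bar of 4/4 = 32 thirty-second notes.
Working in thirty-second notes: dotted sixteenth note = 3; dotted sixteenth = 3; whole = 32; sixteenth = 2; quarter = 8; dotted whole note = 48; thirty-second = 1; thirty-second = 1; quarter = 8.
Altogether 3 + 3 + 32 + 2 + 8 + 48 + 1 + 1 + 8 = 106.
106 ÷ 32 = 3 complete bars with 10 thirty-second notes remaining.

10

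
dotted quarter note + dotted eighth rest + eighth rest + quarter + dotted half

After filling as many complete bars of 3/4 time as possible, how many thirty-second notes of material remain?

One bar of 3/4 = 12 sixteenth notes.
Convert each value to sixteenth notes: dotted quarter note = 6; dotted eighth rest = 3; eighth rest = 2; quarter = 4; dotted half = 12.
Total: 6 + 3 + 2 + 4 + 12 = 27.
27 ÷ 12 = 2 complete bars with 3 sixteenth notes remaining = 6 thirty-second notes.

6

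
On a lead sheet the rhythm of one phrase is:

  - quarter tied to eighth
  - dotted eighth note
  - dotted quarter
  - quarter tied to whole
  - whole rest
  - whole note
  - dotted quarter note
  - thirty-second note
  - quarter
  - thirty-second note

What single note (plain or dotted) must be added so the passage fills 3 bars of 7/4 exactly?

dotted quarter note

3 bars of 7/4 = 168 thirty-second notes.
Express everything in thirty-second notes: quarter tied to eighth (quarter + eighth) = 12; dotted eighth note = 6; dotted quarter = 12; quarter tied to whole (quarter + whole) = 40; whole rest = 32; whole note = 32; dotted quarter note = 12; thirty-second note = 1; quarter = 8; thirty-second note = 1.
Total: 12 + 6 + 12 + 40 + 32 + 32 + 12 + 1 + 8 + 1 = 156.
Remaining: 168 − 156 = 12 thirty-second notes, which is a dotted quarter note.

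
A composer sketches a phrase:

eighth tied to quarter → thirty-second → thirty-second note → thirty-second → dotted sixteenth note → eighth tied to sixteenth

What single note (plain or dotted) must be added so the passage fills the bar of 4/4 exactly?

The bar of 4/4 = 32 thirty-second notes.
Convert each value to thirty-second notes: eighth tied to quarter (eighth + quarter) = 12; thirty-second = 1; thirty-second note = 1; thirty-second = 1; dotted sixteenth note = 3; eighth tied to sixteenth (eighth + sixteenth) = 6.
Adding: 12 + 1 + 1 + 1 + 3 + 6 = 24.
Remaining: 32 − 24 = 8 thirty-second notes, which is a quarter note.

quarter note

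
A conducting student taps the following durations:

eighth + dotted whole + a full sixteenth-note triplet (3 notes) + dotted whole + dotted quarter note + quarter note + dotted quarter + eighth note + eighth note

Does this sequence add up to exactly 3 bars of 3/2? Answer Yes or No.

One bar of 3/2 = 12 eighth notes, so 3 bars = 36.
Each duration in eighth notes: eighth = 1; dotted whole = 12; a full sixteenth-note triplet (3 notes) (three triplet sixteenths span one eighth) = 1; dotted whole = 12; dotted quarter note = 3; quarter note = 2; dotted quarter = 3; eighth note = 1; eighth note = 1.
Sum: 1 + 12 + 1 + 12 + 3 + 2 + 3 + 1 + 1 = 36.
36 equals 36, so the answer is Yes.

Yes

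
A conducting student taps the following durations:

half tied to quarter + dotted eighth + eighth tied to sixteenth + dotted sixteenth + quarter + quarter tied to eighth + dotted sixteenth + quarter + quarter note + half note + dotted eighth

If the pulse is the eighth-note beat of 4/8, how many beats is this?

One eighth-note beat = 4 thirty-second notes.
Express everything in thirty-second notes: half tied to quarter (half + quarter) = 24; dotted eighth = 6; eighth tied to sixteenth (eighth + sixteenth) = 6; dotted sixteenth = 3; quarter = 8; quarter tied to eighth (quarter + eighth) = 12; dotted sixteenth = 3; quarter = 8; quarter note = 8; half note = 16; dotted eighth = 6.
Sum: 24 + 6 + 6 + 3 + 8 + 12 + 3 + 8 + 8 + 16 + 6 = 100.
100 ÷ 4 = 25 beats.

25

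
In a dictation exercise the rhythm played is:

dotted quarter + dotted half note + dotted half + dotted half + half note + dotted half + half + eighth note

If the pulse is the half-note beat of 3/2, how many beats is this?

9

One half-note beat = 4 eighth notes.
Express everything in eighth notes: dotted quarter = 3; dotted half note = 6; dotted half = 6; dotted half = 6; half note = 4; dotted half = 6; half = 4; eighth note = 1.
Sum: 3 + 6 + 6 + 6 + 4 + 6 + 4 + 1 = 36.
36 ÷ 4 = 9 beats.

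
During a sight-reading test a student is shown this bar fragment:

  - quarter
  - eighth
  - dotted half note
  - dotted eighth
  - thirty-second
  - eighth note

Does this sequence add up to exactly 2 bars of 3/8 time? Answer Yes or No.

One bar of 3/8 = 12 thirty-second notes, so 2 bars = 24.
Convert each value to thirty-second notes: quarter = 8; eighth = 4; dotted half note = 24; dotted eighth = 6; thirty-second = 1; eighth note = 4.
Adding: 8 + 4 + 24 + 6 + 1 + 4 = 47.
47 exceeds 24, so the answer is No.

No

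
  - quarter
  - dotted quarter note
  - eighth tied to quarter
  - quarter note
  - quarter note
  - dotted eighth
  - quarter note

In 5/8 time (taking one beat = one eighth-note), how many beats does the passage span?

One eighth-note beat = 2 sixteenth notes.
Convert each value to sixteenth notes: quarter = 4; dotted quarter note = 6; eighth tied to quarter (eighth + quarter) = 6; quarter note = 4; quarter note = 4; dotted eighth = 3; quarter note = 4.
Adding: 4 + 6 + 6 + 4 + 4 + 3 + 4 = 31.
31 ÷ 2 = 15.5 beats.

15.5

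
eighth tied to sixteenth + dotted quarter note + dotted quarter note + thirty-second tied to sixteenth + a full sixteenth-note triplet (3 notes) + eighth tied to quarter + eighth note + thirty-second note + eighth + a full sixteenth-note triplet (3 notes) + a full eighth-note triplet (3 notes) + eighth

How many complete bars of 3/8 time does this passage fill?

One bar of 3/8 = 12 thirty-second notes.
In thirty-second notes: eighth tied to sixteenth (eighth + sixteenth) = 6; dotted quarter note = 12; dotted quarter note = 12; thirty-second tied to sixteenth (thirty-second + sixteenth) = 3; a full sixteenth-note triplet (3 notes) (three triplet sixteenths span one eighth) = 4; eighth tied to quarter (eighth + quarter) = 12; eighth note = 4; thirty-second note = 1; eighth = 4; a full sixteenth-note triplet (3 notes) (three triplet sixteenths span one eighth) = 4; a full eighth-note triplet (3 notes) (three triplet eighths span one quarter) = 8; eighth = 4.
Sum: 6 + 12 + 12 + 3 + 4 + 12 + 4 + 1 + 4 + 4 + 8 + 4 = 74.
74 ÷ 12 = 6 complete bars with 2 left over.

6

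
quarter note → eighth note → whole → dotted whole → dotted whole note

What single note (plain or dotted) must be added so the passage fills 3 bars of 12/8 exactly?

eighth note

3 bars of 12/8 = 36 eighth notes.
Express everything in eighth notes: quarter note = 2; eighth note = 1; whole = 8; dotted whole = 12; dotted whole note = 12.
Total: 2 + 1 + 8 + 12 + 12 = 35.
Remaining: 36 − 35 = 1 eighth note, which is a eighth note.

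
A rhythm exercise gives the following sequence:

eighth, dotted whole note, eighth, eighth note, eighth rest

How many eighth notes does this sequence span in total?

16

Express everything in eighth notes: eighth = 1; dotted whole note = 12; eighth = 1; eighth note = 1; eighth rest = 1.
Total: 1 + 12 + 1 + 1 + 1 = 16 eighth notes.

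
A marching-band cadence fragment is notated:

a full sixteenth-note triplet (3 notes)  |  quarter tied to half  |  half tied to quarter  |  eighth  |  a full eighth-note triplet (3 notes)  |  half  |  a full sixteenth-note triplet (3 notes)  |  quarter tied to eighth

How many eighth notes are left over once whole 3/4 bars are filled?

One bar of 3/4 = 6 eighth notes.
Express everything in eighth notes: a full sixteenth-note triplet (3 notes) (three triplet sixteenths span one eighth) = 1; quarter tied to half (quarter + half) = 6; half tied to quarter (half + quarter) = 6; eighth = 1; a full eighth-note triplet (3 notes) (three triplet eighths span one quarter) = 2; half = 4; a full sixteenth-note triplet (3 notes) (three triplet sixteenths span one eighth) = 1; quarter tied to eighth (quarter + eighth) = 3.
Total: 1 + 6 + 6 + 1 + 2 + 4 + 1 + 3 = 24.
24 ÷ 6 = 4 complete bars with 0 eighth notes remaining.

0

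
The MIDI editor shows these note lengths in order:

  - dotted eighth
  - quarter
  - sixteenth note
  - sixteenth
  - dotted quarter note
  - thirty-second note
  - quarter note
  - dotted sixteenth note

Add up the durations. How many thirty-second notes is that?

In thirty-second notes: dotted eighth = 6; quarter = 8; sixteenth note = 2; sixteenth = 2; dotted quarter note = 12; thirty-second note = 1; quarter note = 8; dotted sixteenth note = 3.
Adding: 6 + 8 + 2 + 2 + 12 + 1 + 8 + 3 = 42 thirty-second notes.

42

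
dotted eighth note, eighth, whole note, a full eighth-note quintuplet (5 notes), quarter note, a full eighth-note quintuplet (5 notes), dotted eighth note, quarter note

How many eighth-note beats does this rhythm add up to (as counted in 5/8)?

24

One eighth-note beat = 2 sixteenth notes.
Convert each value to sixteenth notes: dotted eighth note = 3; eighth = 2; whole note = 16; a full eighth-note quintuplet (5 notes) (five quintuplet eighths span one half) = 8; quarter note = 4; a full eighth-note quintuplet (5 notes) (five quintuplet eighths span one half) = 8; dotted eighth note = 3; quarter note = 4.
Adding: 3 + 2 + 16 + 8 + 4 + 8 + 3 + 4 = 48.
48 ÷ 2 = 24 beats.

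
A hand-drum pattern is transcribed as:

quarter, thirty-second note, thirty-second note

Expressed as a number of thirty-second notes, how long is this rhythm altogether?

Each duration in thirty-second notes: quarter = 8; thirty-second note = 1; thirty-second note = 1.
Sum: 8 + 1 + 1 = 10 thirty-second notes.

10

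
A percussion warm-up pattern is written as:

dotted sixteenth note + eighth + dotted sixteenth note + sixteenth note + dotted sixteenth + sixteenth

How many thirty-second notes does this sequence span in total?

17

Each duration in thirty-second notes: dotted sixteenth note = 3; eighth = 4; dotted sixteenth note = 3; sixteenth note = 2; dotted sixteenth = 3; sixteenth = 2.
Adding: 3 + 4 + 3 + 2 + 3 + 2 = 17 thirty-second notes.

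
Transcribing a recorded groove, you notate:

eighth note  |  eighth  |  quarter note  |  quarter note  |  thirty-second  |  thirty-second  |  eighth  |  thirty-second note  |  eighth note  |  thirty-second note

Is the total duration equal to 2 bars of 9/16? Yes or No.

Yes

One bar of 9/16 = 18 thirty-second notes, so 2 bars = 36.
Each duration in thirty-second notes: eighth note = 4; eighth = 4; quarter note = 8; quarter note = 8; thirty-second = 1; thirty-second = 1; eighth = 4; thirty-second note = 1; eighth note = 4; thirty-second note = 1.
Sum: 4 + 4 + 8 + 8 + 1 + 1 + 4 + 1 + 4 + 1 = 36.
36 equals 36, so the answer is Yes.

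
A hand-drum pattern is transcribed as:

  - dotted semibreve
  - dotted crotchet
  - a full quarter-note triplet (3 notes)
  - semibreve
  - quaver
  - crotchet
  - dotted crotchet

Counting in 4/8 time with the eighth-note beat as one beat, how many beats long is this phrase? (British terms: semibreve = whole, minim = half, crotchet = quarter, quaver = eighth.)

One eighth-note beat = 2 sixteenth notes.
Working in sixteenth notes: dotted semibreve = 24; dotted crotchet = 6; a full quarter-note triplet (3 notes) (three triplet quarters span one half) = 8; semibreve = 16; quaver = 2; crotchet = 4; dotted crotchet = 6.
Adding: 24 + 6 + 8 + 16 + 2 + 4 + 6 = 66.
66 ÷ 2 = 33 beats.

33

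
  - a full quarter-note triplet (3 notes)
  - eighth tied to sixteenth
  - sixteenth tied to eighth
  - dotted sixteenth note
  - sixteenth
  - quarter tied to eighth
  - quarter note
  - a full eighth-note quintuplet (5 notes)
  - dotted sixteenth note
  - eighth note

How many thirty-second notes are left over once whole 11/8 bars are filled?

32

One bar of 11/8 = 44 thirty-second notes.
Working in thirty-second notes: a full quarter-note triplet (3 notes) (three triplet quarters span one half) = 16; eighth tied to sixteenth (eighth + sixteenth) = 6; sixteenth tied to eighth (sixteenth + eighth) = 6; dotted sixteenth note = 3; sixteenth = 2; quarter tied to eighth (quarter + eighth) = 12; quarter note = 8; a full eighth-note quintuplet (5 notes) (five quintuplet eighths span one half) = 16; dotted sixteenth note = 3; eighth note = 4.
Sum: 16 + 6 + 6 + 3 + 2 + 12 + 8 + 16 + 3 + 4 = 76.
76 ÷ 44 = 1 complete bar with 32 thirty-second notes remaining.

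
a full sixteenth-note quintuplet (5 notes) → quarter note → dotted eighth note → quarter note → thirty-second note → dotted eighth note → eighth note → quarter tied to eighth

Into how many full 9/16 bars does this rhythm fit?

One bar of 9/16 = 18 thirty-second notes.
Convert each value to thirty-second notes: a full sixteenth-note quintuplet (5 notes) (five quintuplet sixteenths span one quarter) = 8; quarter note = 8; dotted eighth note = 6; quarter note = 8; thirty-second note = 1; dotted eighth note = 6; eighth note = 4; quarter tied to eighth (quarter + eighth) = 12.
Adding: 8 + 8 + 6 + 8 + 1 + 6 + 4 + 12 = 53.
53 ÷ 18 = 2 complete bars with 17 left over.

2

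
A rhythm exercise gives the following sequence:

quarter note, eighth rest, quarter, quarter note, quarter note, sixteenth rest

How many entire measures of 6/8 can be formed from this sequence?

One bar of 6/8 = 12 sixteenth notes.
Express everything in sixteenth notes: quarter note = 4; eighth rest = 2; quarter = 4; quarter note = 4; quarter note = 4; sixteenth rest = 1.
Total: 4 + 2 + 4 + 4 + 4 + 1 = 19.
19 ÷ 12 = 1 complete bar with 7 left over.

1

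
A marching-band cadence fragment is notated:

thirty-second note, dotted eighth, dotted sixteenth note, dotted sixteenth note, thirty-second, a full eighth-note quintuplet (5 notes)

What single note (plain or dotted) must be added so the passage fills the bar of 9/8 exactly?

dotted eighth note

The bar of 9/8 = 36 thirty-second notes.
Working in thirty-second notes: thirty-second note = 1; dotted eighth = 6; dotted sixteenth note = 3; dotted sixteenth note = 3; thirty-second = 1; a full eighth-note quintuplet (5 notes) (five quintuplet eighths span one half) = 16.
Total: 1 + 6 + 3 + 3 + 1 + 16 = 30.
Remaining: 36 − 30 = 6 thirty-second notes, which is a dotted eighth note.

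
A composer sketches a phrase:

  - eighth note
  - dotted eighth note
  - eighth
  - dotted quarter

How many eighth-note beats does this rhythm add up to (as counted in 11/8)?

One eighth-note beat = 2 sixteenth notes.
Working in sixteenth notes: eighth note = 2; dotted eighth note = 3; eighth = 2; dotted quarter = 6.
Sum: 2 + 3 + 2 + 6 = 13.
13 ÷ 2 = 6.5 beats.

6.5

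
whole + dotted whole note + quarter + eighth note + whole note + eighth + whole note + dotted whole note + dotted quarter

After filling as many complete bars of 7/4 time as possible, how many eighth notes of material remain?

13

One bar of 7/4 = 14 eighth notes.
Each duration in eighth notes: whole = 8; dotted whole note = 12; quarter = 2; eighth note = 1; whole note = 8; eighth = 1; whole note = 8; dotted whole note = 12; dotted quarter = 3.
Sum: 8 + 12 + 2 + 1 + 8 + 1 + 8 + 12 + 3 = 55.
55 ÷ 14 = 3 complete bars with 13 eighth notes remaining.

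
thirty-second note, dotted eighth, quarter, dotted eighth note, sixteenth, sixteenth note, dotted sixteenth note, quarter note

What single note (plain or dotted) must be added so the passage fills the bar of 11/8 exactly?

The bar of 11/8 = 44 thirty-second notes.
Working in thirty-second notes: thirty-second note = 1; dotted eighth = 6; quarter = 8; dotted eighth note = 6; sixteenth = 2; sixteenth note = 2; dotted sixteenth note = 3; quarter note = 8.
Sum: 1 + 6 + 8 + 6 + 2 + 2 + 3 + 8 = 36.
Remaining: 44 − 36 = 8 thirty-second notes, which is a quarter note.

quarter note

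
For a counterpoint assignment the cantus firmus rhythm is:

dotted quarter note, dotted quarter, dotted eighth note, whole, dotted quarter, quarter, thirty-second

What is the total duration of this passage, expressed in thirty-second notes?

Convert each value to thirty-second notes: dotted quarter note = 12; dotted quarter = 12; dotted eighth note = 6; whole = 32; dotted quarter = 12; quarter = 8; thirty-second = 1.
Sum: 12 + 12 + 6 + 32 + 12 + 8 + 1 = 83 thirty-second notes.

83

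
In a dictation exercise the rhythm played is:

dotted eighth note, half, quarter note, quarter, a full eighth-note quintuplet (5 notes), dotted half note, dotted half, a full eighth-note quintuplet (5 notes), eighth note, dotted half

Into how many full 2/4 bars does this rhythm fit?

One bar of 2/4 = 8 sixteenth notes.
Express everything in sixteenth notes: dotted eighth note = 3; half = 8; quarter note = 4; quarter = 4; a full eighth-note quintuplet (5 notes) (five quintuplet eighths span one half) = 8; dotted half note = 12; dotted half = 12; a full eighth-note quintuplet (5 notes) (five quintuplet eighths span one half) = 8; eighth note = 2; dotted half = 12.
Adding: 3 + 8 + 4 + 4 + 8 + 12 + 12 + 8 + 2 + 12 = 73.
73 ÷ 8 = 9 complete bars with 1 left over.

9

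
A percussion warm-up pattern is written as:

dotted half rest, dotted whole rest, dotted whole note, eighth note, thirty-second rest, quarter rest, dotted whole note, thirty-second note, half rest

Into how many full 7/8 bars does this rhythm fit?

7

One bar of 7/8 = 28 thirty-second notes.
Working in thirty-second notes: dotted half rest = 24; dotted whole rest = 48; dotted whole note = 48; eighth note = 4; thirty-second rest = 1; quarter rest = 8; dotted whole note = 48; thirty-second note = 1; half rest = 16.
Sum: 24 + 48 + 48 + 4 + 1 + 8 + 48 + 1 + 16 = 198.
198 ÷ 28 = 7 complete bars with 2 left over.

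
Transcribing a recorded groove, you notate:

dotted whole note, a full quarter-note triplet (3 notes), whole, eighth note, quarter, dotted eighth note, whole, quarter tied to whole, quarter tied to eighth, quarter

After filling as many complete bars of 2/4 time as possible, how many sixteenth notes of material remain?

7

One bar of 2/4 = 8 sixteenth notes.
In sixteenth notes: dotted whole note = 24; a full quarter-note triplet (3 notes) (three triplet quarters span one half) = 8; whole = 16; eighth note = 2; quarter = 4; dotted eighth note = 3; whole = 16; quarter tied to whole (quarter + whole) = 20; quarter tied to eighth (quarter + eighth) = 6; quarter = 4.
Adding: 24 + 8 + 16 + 2 + 4 + 3 + 16 + 20 + 6 + 4 = 103.
103 ÷ 8 = 12 complete bars with 7 sixteenth notes remaining.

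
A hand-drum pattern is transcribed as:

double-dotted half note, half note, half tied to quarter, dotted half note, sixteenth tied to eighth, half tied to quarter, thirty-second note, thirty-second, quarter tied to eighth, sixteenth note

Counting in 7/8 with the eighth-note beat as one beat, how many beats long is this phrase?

34.5

One eighth-note beat = 4 thirty-second notes.
Convert each value to thirty-second notes: double-dotted half note = 28; half note = 16; half tied to quarter (half + quarter) = 24; dotted half note = 24; sixteenth tied to eighth (sixteenth + eighth) = 6; half tied to quarter (half + quarter) = 24; thirty-second note = 1; thirty-second = 1; quarter tied to eighth (quarter + eighth) = 12; sixteenth note = 2.
Adding: 28 + 16 + 24 + 24 + 6 + 24 + 1 + 1 + 12 + 2 = 138.
138 ÷ 4 = 34.5 beats.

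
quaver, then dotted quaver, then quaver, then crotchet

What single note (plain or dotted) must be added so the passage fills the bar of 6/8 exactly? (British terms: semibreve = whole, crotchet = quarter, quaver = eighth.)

sixteenth note

The bar of 6/8 = 12 sixteenth notes.
Convert each value to sixteenth notes: quaver = 2; dotted quaver = 3; quaver = 2; crotchet = 4.
Total: 2 + 3 + 2 + 4 = 11.
Remaining: 12 − 11 = 1 sixteenth note, which is a sixteenth note.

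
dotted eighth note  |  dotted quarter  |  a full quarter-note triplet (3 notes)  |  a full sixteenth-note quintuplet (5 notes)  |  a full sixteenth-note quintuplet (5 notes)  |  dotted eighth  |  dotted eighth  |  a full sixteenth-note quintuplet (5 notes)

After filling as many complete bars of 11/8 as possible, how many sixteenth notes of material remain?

13

One bar of 11/8 = 22 sixteenth notes.
Convert each value to sixteenth notes: dotted eighth note = 3; dotted quarter = 6; a full quarter-note triplet (3 notes) (three triplet quarters span one half) = 8; a full sixteenth-note quintuplet (5 notes) (five quintuplet sixteenths span one quarter) = 4; a full sixteenth-note quintuplet (5 notes) (five quintuplet sixteenths span one quarter) = 4; dotted eighth = 3; dotted eighth = 3; a full sixteenth-note quintuplet (5 notes) (five quintuplet sixteenths span one quarter) = 4.
Total: 3 + 6 + 8 + 4 + 4 + 3 + 3 + 4 = 35.
35 ÷ 22 = 1 complete bar with 13 sixteenth notes remaining.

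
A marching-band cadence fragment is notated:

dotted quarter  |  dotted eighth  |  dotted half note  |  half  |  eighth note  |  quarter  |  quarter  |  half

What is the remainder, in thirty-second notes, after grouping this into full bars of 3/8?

10

One bar of 3/8 = 6 sixteenth notes.
Convert each value to sixteenth notes: dotted quarter = 6; dotted eighth = 3; dotted half note = 12; half = 8; eighth note = 2; quarter = 4; quarter = 4; half = 8.
Altogether 6 + 3 + 12 + 8 + 2 + 4 + 4 + 8 = 47.
47 ÷ 6 = 7 complete bars with 5 sixteenth notes remaining = 10 thirty-second notes.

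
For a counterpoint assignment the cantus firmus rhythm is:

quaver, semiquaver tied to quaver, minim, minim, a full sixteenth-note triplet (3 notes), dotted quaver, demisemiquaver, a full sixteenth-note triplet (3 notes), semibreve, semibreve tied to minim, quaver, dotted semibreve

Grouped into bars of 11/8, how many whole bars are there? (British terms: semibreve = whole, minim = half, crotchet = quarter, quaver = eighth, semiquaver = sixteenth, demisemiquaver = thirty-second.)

One bar of 11/8 = 44 thirty-second notes.
Working in thirty-second notes: quaver = 4; semiquaver tied to quaver (semiquaver + quaver) = 6; minim = 16; minim = 16; a full sixteenth-note triplet (3 notes) (three triplet sixteenths span one eighth) = 4; dotted quaver = 6; demisemiquaver = 1; a full sixteenth-note triplet (3 notes) (three triplet sixteenths span one eighth) = 4; semibreve = 32; semibreve tied to minim (semibreve + minim) = 48; quaver = 4; dotted semibreve = 48.
Sum: 4 + 6 + 16 + 16 + 4 + 6 + 1 + 4 + 32 + 48 + 4 + 48 = 189.
189 ÷ 44 = 4 complete bars with 13 left over.

4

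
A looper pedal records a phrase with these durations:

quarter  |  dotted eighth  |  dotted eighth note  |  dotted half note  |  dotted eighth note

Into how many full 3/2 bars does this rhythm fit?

One bar of 3/2 = 24 sixteenth notes.
Each duration in sixteenth notes: quarter = 4; dotted eighth = 3; dotted eighth note = 3; dotted half note = 12; dotted eighth note = 3.
Total: 4 + 3 + 3 + 12 + 3 = 25.
25 ÷ 24 = 1 complete bar with 1 left over.

1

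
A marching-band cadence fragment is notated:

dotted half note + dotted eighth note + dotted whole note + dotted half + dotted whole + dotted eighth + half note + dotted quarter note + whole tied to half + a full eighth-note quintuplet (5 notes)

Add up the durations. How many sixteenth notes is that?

124

Express everything in sixteenth notes: dotted half note = 12; dotted eighth note = 3; dotted whole note = 24; dotted half = 12; dotted whole = 24; dotted eighth = 3; half note = 8; dotted quarter note = 6; whole tied to half (whole + half) = 24; a full eighth-note quintuplet (5 notes) (five quintuplet eighths span one half) = 8.
Adding: 12 + 3 + 24 + 12 + 24 + 3 + 8 + 6 + 24 + 8 = 124 sixteenth notes.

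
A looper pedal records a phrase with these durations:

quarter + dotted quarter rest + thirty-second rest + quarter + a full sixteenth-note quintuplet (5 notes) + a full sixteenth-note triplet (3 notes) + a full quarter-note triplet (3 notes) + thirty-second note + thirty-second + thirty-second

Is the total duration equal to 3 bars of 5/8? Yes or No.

One bar of 5/8 = 20 thirty-second notes, so 3 bars = 60.
In thirty-second notes: quarter = 8; dotted quarter rest = 12; thirty-second rest = 1; quarter = 8; a full sixteenth-note quintuplet (5 notes) (five quintuplet sixteenths span one quarter) = 8; a full sixteenth-note triplet (3 notes) (three triplet sixteenths span one eighth) = 4; a full quarter-note triplet (3 notes) (three triplet quarters span one half) = 16; thirty-second note = 1; thirty-second = 1; thirty-second = 1.
Altogether 8 + 12 + 1 + 8 + 8 + 4 + 16 + 1 + 1 + 1 = 60.
60 equals 60, so the answer is Yes.

Yes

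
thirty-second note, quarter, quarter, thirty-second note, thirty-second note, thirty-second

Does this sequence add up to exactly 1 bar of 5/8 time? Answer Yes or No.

Yes

One bar of 5/8 = 20 thirty-second notes.
Express everything in thirty-second notes: thirty-second note = 1; quarter = 8; quarter = 8; thirty-second note = 1; thirty-second note = 1; thirty-second = 1.
Sum: 1 + 8 + 8 + 1 + 1 + 1 = 20.
20 equals 20, so the answer is Yes.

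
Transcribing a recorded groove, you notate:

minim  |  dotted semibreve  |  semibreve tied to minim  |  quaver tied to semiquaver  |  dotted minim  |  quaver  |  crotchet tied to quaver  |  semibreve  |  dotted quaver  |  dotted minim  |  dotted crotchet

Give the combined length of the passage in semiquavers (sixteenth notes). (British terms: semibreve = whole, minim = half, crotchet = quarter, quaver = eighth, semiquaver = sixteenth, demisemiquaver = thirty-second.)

Working in sixteenth notes: minim = 8; dotted semibreve = 24; semibreve tied to minim (semibreve + minim) = 24; quaver tied to semiquaver (quaver + semiquaver) = 3; dotted minim = 12; quaver = 2; crotchet tied to quaver (crotchet + quaver) = 6; semibreve = 16; dotted quaver = 3; dotted minim = 12; dotted crotchet = 6.
Altogether 8 + 24 + 24 + 3 + 12 + 2 + 6 + 16 + 3 + 12 + 6 = 116 sixteenth notes.

116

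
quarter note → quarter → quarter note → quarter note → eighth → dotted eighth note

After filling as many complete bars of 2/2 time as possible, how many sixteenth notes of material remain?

One bar of 2/2 = 16 sixteenth notes.
Express everything in sixteenth notes: quarter note = 4; quarter = 4; quarter note = 4; quarter note = 4; eighth = 2; dotted eighth note = 3.
Total: 4 + 4 + 4 + 4 + 2 + 3 = 21.
21 ÷ 16 = 1 complete bar with 5 sixteenth notes remaining.

5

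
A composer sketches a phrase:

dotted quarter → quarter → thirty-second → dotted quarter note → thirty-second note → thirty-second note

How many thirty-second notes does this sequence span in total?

Working in thirty-second notes: dotted quarter = 12; quarter = 8; thirty-second = 1; dotted quarter note = 12; thirty-second note = 1; thirty-second note = 1.
Altogether 12 + 8 + 1 + 12 + 1 + 1 = 35 thirty-second notes.

35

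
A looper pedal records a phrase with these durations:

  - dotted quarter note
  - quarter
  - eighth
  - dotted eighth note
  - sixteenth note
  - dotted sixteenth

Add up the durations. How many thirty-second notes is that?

Each duration in thirty-second notes: dotted quarter note = 12; quarter = 8; eighth = 4; dotted eighth note = 6; sixteenth note = 2; dotted sixteenth = 3.
Altogether 12 + 8 + 4 + 6 + 2 + 3 = 35 thirty-second notes.

35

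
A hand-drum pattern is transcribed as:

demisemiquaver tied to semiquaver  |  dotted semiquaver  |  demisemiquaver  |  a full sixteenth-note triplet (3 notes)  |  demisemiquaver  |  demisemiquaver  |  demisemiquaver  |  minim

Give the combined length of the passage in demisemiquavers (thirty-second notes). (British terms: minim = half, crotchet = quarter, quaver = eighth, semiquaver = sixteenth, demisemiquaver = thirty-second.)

Express everything in thirty-second notes: demisemiquaver tied to semiquaver (demisemiquaver + semiquaver) = 3; dotted semiquaver = 3; demisemiquaver = 1; a full sixteenth-note triplet (3 notes) (three triplet sixteenths span one eighth) = 4; demisemiquaver = 1; demisemiquaver = 1; demisemiquaver = 1; minim = 16.
Total: 3 + 3 + 1 + 4 + 1 + 1 + 1 + 16 = 30 thirty-second notes.

30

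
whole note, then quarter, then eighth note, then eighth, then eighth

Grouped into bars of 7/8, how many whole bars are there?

1

One bar of 7/8 = 7 eighth notes.
Express everything in eighth notes: whole note = 8; quarter = 2; eighth note = 1; eighth = 1; eighth = 1.
Adding: 8 + 2 + 1 + 1 + 1 = 13.
13 ÷ 7 = 1 complete bar with 6 left over.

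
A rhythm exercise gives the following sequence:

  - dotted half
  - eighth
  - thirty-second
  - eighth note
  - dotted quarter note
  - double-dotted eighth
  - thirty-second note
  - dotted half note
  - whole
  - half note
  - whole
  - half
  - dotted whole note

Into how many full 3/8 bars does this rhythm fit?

One bar of 3/8 = 12 thirty-second notes.
Convert each value to thirty-second notes: dotted half = 24; eighth = 4; thirty-second = 1; eighth note = 4; dotted quarter note = 12; double-dotted eighth = 7; thirty-second note = 1; dotted half note = 24; whole = 32; half note = 16; whole = 32; half = 16; dotted whole note = 48.
Altogether 24 + 4 + 1 + 4 + 12 + 7 + 1 + 24 + 32 + 16 + 32 + 16 + 48 = 221.
221 ÷ 12 = 18 complete bars with 5 left over.

18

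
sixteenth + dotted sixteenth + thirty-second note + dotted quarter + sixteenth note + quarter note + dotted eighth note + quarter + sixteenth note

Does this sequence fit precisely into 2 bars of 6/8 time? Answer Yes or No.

No

One bar of 6/8 = 24 thirty-second notes, so 2 bars = 48.
Express everything in thirty-second notes: sixteenth = 2; dotted sixteenth = 3; thirty-second note = 1; dotted quarter = 12; sixteenth note = 2; quarter note = 8; dotted eighth note = 6; quarter = 8; sixteenth note = 2.
Altogether 2 + 3 + 1 + 12 + 2 + 8 + 6 + 8 + 2 = 44.
44 falls short of 48, so the answer is No.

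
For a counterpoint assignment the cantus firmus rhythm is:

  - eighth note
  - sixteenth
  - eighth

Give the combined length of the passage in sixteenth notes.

5

Express everything in sixteenth notes: eighth note = 2; sixteenth = 1; eighth = 2.
Sum: 2 + 1 + 2 = 5 sixteenth notes.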